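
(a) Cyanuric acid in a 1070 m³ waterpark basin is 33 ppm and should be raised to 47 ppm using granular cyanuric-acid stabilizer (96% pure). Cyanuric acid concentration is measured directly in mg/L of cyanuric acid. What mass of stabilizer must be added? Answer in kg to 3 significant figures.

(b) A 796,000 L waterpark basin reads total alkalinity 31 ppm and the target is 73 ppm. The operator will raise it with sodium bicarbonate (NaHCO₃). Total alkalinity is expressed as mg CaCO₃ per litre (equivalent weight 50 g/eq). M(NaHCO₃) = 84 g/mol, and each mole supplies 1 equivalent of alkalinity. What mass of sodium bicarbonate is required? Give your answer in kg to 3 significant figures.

(a) 15.6 kg; (b) 56.2 kg

(a) Volume: 1070 m³ = 1,070,000 L.
(a) CYA to add: (47 − 33) = 14 mg/L × 1,070,000 L = 14,980 g cyanuric acid.
(a) At 96% purity: 14,980 / 0.96 = 15,600 g product.

(b) Alkalinity to add: (73 − 31) = 42 mg/L as CaCO₃ × 796,000 L = 33,430 g as CaCO₃.
(b) Equivalents: 33,430 g ÷ 50 g/eq = 668.6 eq.
(b) NaHCO₃ supplies 1 eq per mole → 668.6 mol.
(b) Mass: 668.6 mol × 84 g/mol = 56,170 g.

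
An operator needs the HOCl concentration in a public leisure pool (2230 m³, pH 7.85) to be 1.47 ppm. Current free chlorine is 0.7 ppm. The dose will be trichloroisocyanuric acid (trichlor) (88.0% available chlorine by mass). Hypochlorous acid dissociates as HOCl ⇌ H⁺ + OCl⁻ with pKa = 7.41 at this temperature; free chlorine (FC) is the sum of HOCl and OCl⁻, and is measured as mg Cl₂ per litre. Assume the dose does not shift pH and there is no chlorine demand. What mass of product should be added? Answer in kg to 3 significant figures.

Volume: 2230 m³ = 2,230,000 L.
[OCl⁻]/[HOCl] = 10^(pH − pKa) = 10^(7.85 − 7.41) = 2.754; fraction as HOCl = 1/(1 + 2.754) = 0.2664.
Free chlorine required for 1.47 ppm HOCl: 1.47 / 0.2664 = 5.519 ppm.
FC to add: 5.519 − 0.7 = 4.819 mg/L as Cl₂.
Cl₂ equivalent: 4.819 mg/L × 2,230,000 L = 10,750 g.
Product at 88.0% available Cl: 10,750 / 0.88 = 12,210 g.

12.2 kg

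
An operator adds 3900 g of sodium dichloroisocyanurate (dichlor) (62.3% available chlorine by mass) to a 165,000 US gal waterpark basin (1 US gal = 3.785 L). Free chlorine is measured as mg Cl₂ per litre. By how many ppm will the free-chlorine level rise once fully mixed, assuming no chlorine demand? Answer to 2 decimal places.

3.89 ppm

Volume: 165,000 US gal × 3.785 L/gal = 624,525 L.
Available chlorine delivered: 3900 g × 0.623 = 2430 g as Cl₂.
Concentration rise: 2430 g / 624,525 L = 3.89 mg/L = 3.89 ppm.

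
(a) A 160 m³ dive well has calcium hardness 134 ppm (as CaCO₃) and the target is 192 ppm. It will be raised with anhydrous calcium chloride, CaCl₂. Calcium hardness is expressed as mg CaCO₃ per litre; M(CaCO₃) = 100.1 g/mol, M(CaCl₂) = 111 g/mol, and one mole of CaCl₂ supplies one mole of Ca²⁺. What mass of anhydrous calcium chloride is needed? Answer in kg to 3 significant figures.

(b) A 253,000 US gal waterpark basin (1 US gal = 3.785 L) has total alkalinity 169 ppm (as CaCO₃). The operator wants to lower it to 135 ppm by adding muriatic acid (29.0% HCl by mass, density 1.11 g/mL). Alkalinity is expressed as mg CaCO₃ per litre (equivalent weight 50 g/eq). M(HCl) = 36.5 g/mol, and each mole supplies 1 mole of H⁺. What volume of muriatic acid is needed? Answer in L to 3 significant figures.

(a) Volume: 160 m³ = 160,000 L.
(a) Hardness to add: (192 − 134) = 58 mg/L as CaCO₃ × 160,000 L = 9280 g as CaCO₃.
(a) Moles of Ca²⁺ (1 mol Ca²⁺ ≡ 1 mol CaCO₃): 9280 / 100.1 g/mol = 92.71 mol.
(a) Mass of CaCl₂: 92.71 × 111 = 10,290 g.

(b) Volume: 253,000 US gal × 3.785 L/gal = 957,605 L.
(b) Alkalinity to neutralize: (169 − 135) = 34 mg/L as CaCO₃ × 957,605 L = 32,560 g as CaCO₃.
(b) Equivalents of H⁺ required: 32,560 ÷ 50 g/eq = 651.2 eq = 651.2 mol HCl.
(b) Mass of HCl: 651.2 × 36.5 = 23,770 g.
(b) Mass of 29.0% solution: 23,770 / 0.29 = 81,960 g.
(b) Volume: 81,960 g ÷ 1.11 g/mL = 73,840 mL.

(a) 10.3 kg; (b) 73.8 L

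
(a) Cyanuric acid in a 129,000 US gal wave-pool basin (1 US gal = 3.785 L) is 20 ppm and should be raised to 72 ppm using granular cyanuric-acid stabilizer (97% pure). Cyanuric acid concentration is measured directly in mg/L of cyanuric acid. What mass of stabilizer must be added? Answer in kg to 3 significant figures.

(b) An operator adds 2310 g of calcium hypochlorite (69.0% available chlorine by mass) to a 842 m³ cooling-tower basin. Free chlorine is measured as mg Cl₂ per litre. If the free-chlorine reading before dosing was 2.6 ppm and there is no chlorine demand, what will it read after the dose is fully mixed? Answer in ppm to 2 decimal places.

(a) Volume: 129,000 US gal × 3.785 L/gal = 488,265 L.
(a) CYA to add: (72 − 20) = 52 mg/L × 488,265 L = 25,390 g cyanuric acid.
(a) At 97% purity: 25,390 / 0.97 = 26,180 g product.

(b) Volume: 842 m³ = 842,000 L.
(b) Available chlorine delivered: 2310 g × 0.69 = 1594 g as Cl₂.
(b) Concentration rise: 1594 g / 842,000 L = 1.893 mg/L = 1.89 ppm.
(b) Final FC: 2.6 + 1.89 = 4.49 ppm.

(a) 26.2 kg; (b) 4.49 ppm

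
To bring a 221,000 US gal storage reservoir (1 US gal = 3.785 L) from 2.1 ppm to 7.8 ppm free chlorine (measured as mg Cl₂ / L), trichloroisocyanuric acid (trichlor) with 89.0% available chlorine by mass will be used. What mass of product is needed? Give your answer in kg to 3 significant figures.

Volume: 221,000 US gal × 3.785 L/gal = 836,485 L.
Chlorine deficit: 7.8 − 2.1 = 5.7 ppm = 5.7 mg/L as Cl₂.
Cl₂ equivalent needed: 5.7 mg/L × 836,485 L = 4,768,000 mg = 4768 g.
Product at 89.0% available chlorine: 4768 / 0.89 = 5357 g.

5.36 kg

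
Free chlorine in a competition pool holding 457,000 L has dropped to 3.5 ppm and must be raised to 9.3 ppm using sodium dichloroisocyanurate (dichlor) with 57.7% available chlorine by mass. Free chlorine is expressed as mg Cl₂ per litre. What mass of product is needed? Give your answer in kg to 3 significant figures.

Chlorine deficit: 9.3 − 3.5 = 5.8 ppm = 5.8 mg/L as Cl₂.
Cl₂ equivalent needed: 5.8 mg/L × 457,000 L = 2,651,000 mg = 2651 g.
Product at 57.7% available chlorine: 2651 / 0.577 = 4594 g.

4.59 kg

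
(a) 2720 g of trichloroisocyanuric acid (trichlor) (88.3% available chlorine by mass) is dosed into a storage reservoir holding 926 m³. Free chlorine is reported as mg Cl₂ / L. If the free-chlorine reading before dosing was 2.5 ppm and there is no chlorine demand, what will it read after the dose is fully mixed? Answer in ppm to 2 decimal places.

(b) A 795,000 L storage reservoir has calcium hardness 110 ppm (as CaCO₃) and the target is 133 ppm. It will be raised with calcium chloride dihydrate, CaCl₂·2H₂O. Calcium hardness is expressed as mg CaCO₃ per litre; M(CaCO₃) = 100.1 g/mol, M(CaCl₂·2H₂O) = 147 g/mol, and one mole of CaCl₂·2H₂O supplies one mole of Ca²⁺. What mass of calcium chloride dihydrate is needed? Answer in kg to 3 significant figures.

(a) 5.09 ppm; (b) 26.9 kg

(a) Volume: 926 m³ = 926,000 L.
(a) Available chlorine delivered: 2720 g × 0.883 = 2402 g as Cl₂.
(a) Concentration rise: 2402 g / 926,000 L = 2.594 mg/L = 2.59 ppm.
(a) Final FC: 2.5 + 2.59 = 5.09 ppm.

(b) Hardness to add: (133 − 110) = 23 mg/L as CaCO₃ × 795,000 L = 18,280 g as CaCO₃.
(b) Moles of Ca²⁺ (1 mol Ca²⁺ ≡ 1 mol CaCO₃): 18,280 / 100.1 g/mol = 182.7 mol.
(b) Mass of CaCl₂·2H₂O: 182.7 × 147 = 26,850 g.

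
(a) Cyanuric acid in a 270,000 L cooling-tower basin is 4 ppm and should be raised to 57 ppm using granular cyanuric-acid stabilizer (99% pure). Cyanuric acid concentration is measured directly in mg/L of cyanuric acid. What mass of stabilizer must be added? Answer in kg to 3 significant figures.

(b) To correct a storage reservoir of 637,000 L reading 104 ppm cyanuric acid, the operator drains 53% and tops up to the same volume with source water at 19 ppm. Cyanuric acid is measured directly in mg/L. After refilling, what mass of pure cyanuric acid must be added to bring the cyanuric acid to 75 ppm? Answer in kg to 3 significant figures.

(a) 14.5 kg; (b) 10.2 kg

(a) CYA to add: (57 − 4) = 53 mg/L × 270,000 L = 14,310 g cyanuric acid.
(a) At 99% purity: 14,310 / 0.99 = 14,450 g product.

(b) After draining 53% and refilling: 104 × 0.47 + 19 × 0.53 = 58.95 ppm.
(b) Deficit to target: 75 − 58.95 = 16.05 mg/L.
(b) Mass: 16.05 mg/L × 637,000 L = 10,220 g cyanuric acid.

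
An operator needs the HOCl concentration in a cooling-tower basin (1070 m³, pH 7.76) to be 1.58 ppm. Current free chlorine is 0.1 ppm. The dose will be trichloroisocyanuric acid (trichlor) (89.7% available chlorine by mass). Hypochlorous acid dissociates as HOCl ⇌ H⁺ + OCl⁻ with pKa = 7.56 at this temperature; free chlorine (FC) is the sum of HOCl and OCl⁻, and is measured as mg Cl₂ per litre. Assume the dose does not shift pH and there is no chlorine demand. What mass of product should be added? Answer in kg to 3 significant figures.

4.75 kg

Volume: 1070 m³ = 1,070,000 L.
[OCl⁻]/[HOCl] = 10^(pH − pKa) = 10^(7.76 − 7.56) = 1.585; fraction as HOCl = 1/(1 + 1.585) = 0.3869.
Free chlorine required for 1.58 ppm HOCl: 1.58 / 0.3869 = 4.084 ppm.
FC to add: 4.084 − 0.1 = 3.984 mg/L as Cl₂.
Cl₂ equivalent: 3.984 mg/L × 1,070,000 L = 4263 g.
Product at 89.7% available Cl: 4263 / 0.897 = 4753 g.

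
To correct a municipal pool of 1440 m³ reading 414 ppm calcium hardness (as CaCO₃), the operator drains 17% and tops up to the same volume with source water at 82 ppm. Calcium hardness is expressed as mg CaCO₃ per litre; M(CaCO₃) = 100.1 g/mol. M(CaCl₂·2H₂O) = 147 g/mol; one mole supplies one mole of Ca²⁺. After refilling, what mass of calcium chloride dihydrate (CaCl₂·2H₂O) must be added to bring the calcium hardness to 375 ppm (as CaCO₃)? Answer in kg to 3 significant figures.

Volume: 1440 m³ = 1,440,000 L.
After draining 17% and refilling: 414 × 0.83 + 82 × 0.17 = 357.56 ppm.
Deficit to target: 375 − 357.56 = 17.44 mg/L.
As CaCO₃: 17.44 mg/L × 1,440,000 L = 25,110 g; ÷ 100.1 = 250.9 mol Ca²⁺.
Mass: 250.9 × 147 = 36,880 g.

36.9 kg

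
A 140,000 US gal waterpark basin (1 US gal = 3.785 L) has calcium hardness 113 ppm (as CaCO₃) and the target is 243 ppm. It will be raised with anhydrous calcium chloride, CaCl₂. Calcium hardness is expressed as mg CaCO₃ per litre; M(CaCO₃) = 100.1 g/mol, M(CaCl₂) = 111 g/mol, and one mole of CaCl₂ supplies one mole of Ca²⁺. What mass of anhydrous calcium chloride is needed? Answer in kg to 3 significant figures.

Volume: 140,000 US gal × 3.785 L/gal = 529,900 L.
Hardness to add: (243 − 113) = 130 mg/L as CaCO₃ × 529,900 L = 68,890 g as CaCO₃.
Moles of Ca²⁺ (1 mol Ca²⁺ ≡ 1 mol CaCO₃): 68,890 / 100.1 g/mol = 688.2 mol.
Mass of CaCl₂: 688.2 × 111 = 76,390 g.

76.4 kg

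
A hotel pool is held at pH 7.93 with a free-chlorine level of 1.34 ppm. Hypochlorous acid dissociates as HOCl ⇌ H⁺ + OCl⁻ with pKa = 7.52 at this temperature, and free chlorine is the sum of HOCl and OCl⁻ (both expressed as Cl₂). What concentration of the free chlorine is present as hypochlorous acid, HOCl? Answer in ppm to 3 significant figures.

0.375 ppm

[OCl⁻]/[HOCl] = 10^(pH − pKa) = 10^(7.93 − 7.52) = 10^0.41 = 2.57.
Fraction as HOCl = 1 / (1 + 2.57) = 0.2801.
HOCl = 0.2801 × 1.34 ppm = 0.3753 ppm.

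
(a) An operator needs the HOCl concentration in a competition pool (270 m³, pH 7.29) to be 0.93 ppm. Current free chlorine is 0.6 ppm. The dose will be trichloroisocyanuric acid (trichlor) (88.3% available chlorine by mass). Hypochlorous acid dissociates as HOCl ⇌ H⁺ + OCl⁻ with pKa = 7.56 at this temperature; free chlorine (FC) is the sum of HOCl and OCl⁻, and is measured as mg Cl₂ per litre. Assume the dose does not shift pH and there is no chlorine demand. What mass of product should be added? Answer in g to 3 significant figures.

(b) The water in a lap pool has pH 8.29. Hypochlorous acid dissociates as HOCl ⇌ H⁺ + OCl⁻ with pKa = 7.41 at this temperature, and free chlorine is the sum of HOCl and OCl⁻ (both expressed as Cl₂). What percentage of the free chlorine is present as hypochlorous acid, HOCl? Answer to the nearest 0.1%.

(a) 254 g; (b) 11.6%

(a) Volume: 270 m³ = 270,000 L.
(a) [OCl⁻]/[HOCl] = 10^(pH − pKa) = 10^(7.29 − 7.56) = 0.537; fraction as HOCl = 1/(1 + 0.537) = 0.6506.
(a) Free chlorine required for 0.93 ppm HOCl: 0.93 / 0.6506 = 1.429 ppm.
(a) FC to add: 1.429 − 0.6 = 0.8294 mg/L as Cl₂.
(a) Cl₂ equivalent: 0.8294 mg/L × 270,000 L = 223.9 g.
(a) Product at 88.3% available Cl: 223.9 / 0.883 = 253.6 g.

(b) [OCl⁻]/[HOCl] = 10^(pH − pKa) = 10^(8.29 − 7.41) = 10^0.88 = 7.586.
(b) Fraction as HOCl = 1 / (1 + 7.586) = 0.1165.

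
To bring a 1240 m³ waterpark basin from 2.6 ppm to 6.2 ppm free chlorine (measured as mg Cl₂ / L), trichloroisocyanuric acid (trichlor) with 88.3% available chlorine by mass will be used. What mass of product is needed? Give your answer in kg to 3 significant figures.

5.06 kg

Volume: 1240 m³ = 1,240,000 L.
Chlorine deficit: 6.2 − 2.6 = 3.6 ppm = 3.6 mg/L as Cl₂.
Cl₂ equivalent needed: 3.6 mg/L × 1,240,000 L = 4,464,000 mg = 4464 g.
Product at 88.3% available chlorine: 4464 / 0.883 = 5055 g.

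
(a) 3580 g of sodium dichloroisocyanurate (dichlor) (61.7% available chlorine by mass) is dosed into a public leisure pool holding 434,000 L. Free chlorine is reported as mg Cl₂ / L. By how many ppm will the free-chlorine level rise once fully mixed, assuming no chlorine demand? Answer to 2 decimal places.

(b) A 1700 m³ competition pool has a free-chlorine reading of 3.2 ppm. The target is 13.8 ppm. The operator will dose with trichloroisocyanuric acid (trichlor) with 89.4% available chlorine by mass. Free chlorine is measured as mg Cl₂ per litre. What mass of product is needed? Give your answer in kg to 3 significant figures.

(a) 5.09 ppm; (b) 20.2 kg

(a) Available chlorine delivered: 3580 g × 0.617 = 2209 g as Cl₂.
(a) Concentration rise: 2209 g / 434,000 L = 5.09 mg/L = 5.09 ppm.

(b) Volume: 1700 m³ = 1,700,000 L.
(b) Chlorine deficit: 13.8 − 3.2 = 10.6 ppm = 10.6 mg/L as Cl₂.
(b) Cl₂ equivalent needed: 10.6 mg/L × 1,700,000 L = 18,020,000 mg = 18,020 g.
(b) Product at 89.4% available chlorine: 18,020 / 0.894 = 20,160 g.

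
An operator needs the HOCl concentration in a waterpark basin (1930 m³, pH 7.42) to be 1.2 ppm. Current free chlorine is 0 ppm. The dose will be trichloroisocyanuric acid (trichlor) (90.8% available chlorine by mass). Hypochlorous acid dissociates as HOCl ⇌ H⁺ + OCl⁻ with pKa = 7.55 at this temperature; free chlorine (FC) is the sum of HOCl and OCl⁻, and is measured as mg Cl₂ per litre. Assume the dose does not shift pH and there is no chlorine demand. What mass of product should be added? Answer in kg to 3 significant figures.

Volume: 1930 m³ = 1,930,000 L.
[OCl⁻]/[HOCl] = 10^(pH − pKa) = 10^(7.42 − 7.55) = 0.7413; fraction as HOCl = 1/(1 + 0.7413) = 0.5743.
Free chlorine required for 1.2 ppm HOCl: 1.2 / 0.5743 = 2.09 ppm.
FC to add: 2.09 − 0 = 2.09 mg/L as Cl₂.
Cl₂ equivalent: 2.09 mg/L × 1,930,000 L = 4033 g.
Product at 90.8% available Cl: 4033 / 0.908 = 4441 g.

4.44 kg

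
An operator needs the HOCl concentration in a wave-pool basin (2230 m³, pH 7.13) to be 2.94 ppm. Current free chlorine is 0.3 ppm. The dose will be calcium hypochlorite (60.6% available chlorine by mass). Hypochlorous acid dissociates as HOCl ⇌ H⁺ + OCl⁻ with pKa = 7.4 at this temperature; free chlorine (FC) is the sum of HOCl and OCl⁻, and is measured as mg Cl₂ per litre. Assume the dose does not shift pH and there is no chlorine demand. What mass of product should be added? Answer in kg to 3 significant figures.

Volume: 2230 m³ = 2,230,000 L.
[OCl⁻]/[HOCl] = 10^(pH − pKa) = 10^(7.13 − 7.4) = 0.537; fraction as HOCl = 1/(1 + 0.537) = 0.6506.
Free chlorine required for 2.94 ppm HOCl: 2.94 / 0.6506 = 4.519 ppm.
FC to add: 4.519 − 0.3 = 4.219 mg/L as Cl₂.
Cl₂ equivalent: 4.219 mg/L × 2,230,000 L = 9408 g.
Product at 60.6% available Cl: 9408 / 0.606 = 15,520 g.

15.5 kg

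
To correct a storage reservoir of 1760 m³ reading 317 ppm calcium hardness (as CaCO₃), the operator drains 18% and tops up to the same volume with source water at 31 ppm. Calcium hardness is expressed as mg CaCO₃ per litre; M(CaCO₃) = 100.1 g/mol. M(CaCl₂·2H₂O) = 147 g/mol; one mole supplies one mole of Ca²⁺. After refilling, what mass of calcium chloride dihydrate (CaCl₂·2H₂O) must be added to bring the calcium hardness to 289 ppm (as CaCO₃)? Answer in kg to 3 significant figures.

Volume: 1760 m³ = 1,760,000 L.
After draining 18% and refilling: 317 × 0.82 + 31 × 0.18 = 265.52 ppm.
Deficit to target: 289 − 265.52 = 23.48 mg/L.
As CaCO₃: 23.48 mg/L × 1,760,000 L = 41,320 g; ÷ 100.1 = 412.8 mol Ca²⁺.
Mass: 412.8 × 147 = 60,690 g.

60.7 kg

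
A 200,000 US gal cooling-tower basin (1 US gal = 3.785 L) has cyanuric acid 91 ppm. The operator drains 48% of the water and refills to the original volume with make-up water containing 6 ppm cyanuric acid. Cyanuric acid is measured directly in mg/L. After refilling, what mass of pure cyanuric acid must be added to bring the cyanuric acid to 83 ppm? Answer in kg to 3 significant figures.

24.8 kg

Volume: 200,000 US gal × 3.785 L/gal = 757,000 L.
After draining 48% and refilling: 91 × 0.52 + 6 × 0.48 = 50.2 ppm.
Deficit to target: 83 − 50.2 = 32.8 mg/L.
Mass: 32.8 mg/L × 757,000 L = 24,830 g cyanuric acid.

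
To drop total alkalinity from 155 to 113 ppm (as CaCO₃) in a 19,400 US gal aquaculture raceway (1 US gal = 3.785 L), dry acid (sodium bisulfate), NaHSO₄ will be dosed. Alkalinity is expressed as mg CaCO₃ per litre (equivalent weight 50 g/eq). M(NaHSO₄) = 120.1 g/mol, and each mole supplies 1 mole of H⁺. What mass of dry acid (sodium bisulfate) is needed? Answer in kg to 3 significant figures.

7.41 kg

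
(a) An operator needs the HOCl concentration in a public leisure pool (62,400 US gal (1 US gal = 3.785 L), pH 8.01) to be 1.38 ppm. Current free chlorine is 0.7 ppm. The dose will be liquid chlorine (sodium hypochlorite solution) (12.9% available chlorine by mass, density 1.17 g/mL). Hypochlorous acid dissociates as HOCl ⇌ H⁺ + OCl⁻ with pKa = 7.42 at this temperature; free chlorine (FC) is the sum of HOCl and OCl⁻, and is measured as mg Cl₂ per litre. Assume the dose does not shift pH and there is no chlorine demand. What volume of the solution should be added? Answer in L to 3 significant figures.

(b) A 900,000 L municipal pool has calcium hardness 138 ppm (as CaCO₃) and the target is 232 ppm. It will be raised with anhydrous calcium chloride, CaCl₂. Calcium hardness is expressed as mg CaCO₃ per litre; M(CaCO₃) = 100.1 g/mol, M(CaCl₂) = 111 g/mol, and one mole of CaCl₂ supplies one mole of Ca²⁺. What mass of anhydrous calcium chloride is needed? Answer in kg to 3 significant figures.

(a) Volume: 62,400 US gal × 3.785 L/gal = 236,184 L.
(a) [OCl⁻]/[HOCl] = 10^(pH − pKa) = 10^(8.01 − 7.42) = 3.89; fraction as HOCl = 1/(1 + 3.89) = 0.2045.
(a) Free chlorine required for 1.38 ppm HOCl: 1.38 / 0.2045 = 6.749 ppm.
(a) FC to add: 6.749 − 0.7 = 6.049 mg/L as Cl₂.
(a) Cl₂ equivalent: 6.049 mg/L × 236,184 L = 1429 g.
(a) Product at 12.9% available Cl: 1429 / 0.129 = 11,070 g.
(a) Volume: 11,070 g ÷ 1.17 g/mL = 9466 mL.

(b) Hardness to add: (232 − 138) = 94 mg/L as CaCO₃ × 900,000 L = 84,600 g as CaCO₃.
(b) Moles of Ca²⁺ (1 mol Ca²⁺ ≡ 1 mol CaCO₃): 84,600 / 100.1 g/mol = 845.2 mol.
(b) Mass of CaCl₂: 845.2 × 111 = 93,810 g.

(a) 9.47 L; (b) 93.8 kg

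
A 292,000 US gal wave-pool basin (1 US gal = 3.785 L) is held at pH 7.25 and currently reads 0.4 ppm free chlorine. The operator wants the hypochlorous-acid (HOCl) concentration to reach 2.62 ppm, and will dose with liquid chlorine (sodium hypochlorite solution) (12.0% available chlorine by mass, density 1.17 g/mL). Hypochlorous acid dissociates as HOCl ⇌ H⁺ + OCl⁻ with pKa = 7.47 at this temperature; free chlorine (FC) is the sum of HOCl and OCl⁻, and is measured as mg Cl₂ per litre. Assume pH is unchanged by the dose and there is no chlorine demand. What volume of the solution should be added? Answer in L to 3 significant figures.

29.9 L

Volume: 292,000 US gal × 3.785 L/gal = 1,105,220 L.
[OCl⁻]/[HOCl] = 10^(pH − pKa) = 10^(7.25 − 7.47) = 0.6026; fraction as HOCl = 1/(1 + 0.6026) = 0.624.
Free chlorine required for 2.62 ppm HOCl: 2.62 / 0.624 = 4.199 ppm.
FC to add: 4.199 − 0.4 = 3.799 mg/L as Cl₂.
Cl₂ equivalent: 3.799 mg/L × 1,105,220 L = 4198 g.
Product at 12.0% available Cl: 4198 / 0.12 = 34,990 g.
Volume: 34,990 g ÷ 1.17 g/mL = 29,900 mL.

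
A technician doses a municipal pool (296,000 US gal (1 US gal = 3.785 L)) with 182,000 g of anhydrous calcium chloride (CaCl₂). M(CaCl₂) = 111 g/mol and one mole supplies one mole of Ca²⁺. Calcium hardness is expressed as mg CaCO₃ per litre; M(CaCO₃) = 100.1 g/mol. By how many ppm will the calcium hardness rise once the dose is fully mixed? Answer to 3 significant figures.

Volume: 296,000 US gal × 3.785 L/gal = 1,120,360 L.
Moles of Ca²⁺: 182,000 g ÷ 111 g/mol = 1640 mol.
As CaCO₃: 1640 mol × 100.1 g/mol = 164,100 g.
Rise: 164,100 g / 1,120,360 L × 1000 = 146.5 mg/L.

146 ppm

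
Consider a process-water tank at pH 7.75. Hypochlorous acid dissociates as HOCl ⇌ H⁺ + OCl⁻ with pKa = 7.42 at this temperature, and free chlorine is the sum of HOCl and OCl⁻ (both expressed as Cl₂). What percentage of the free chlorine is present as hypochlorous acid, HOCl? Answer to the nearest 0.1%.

[OCl⁻]/[HOCl] = 10^(pH − pKa) = 10^(7.75 − 7.42) = 10^0.33 = 2.138.
Fraction as HOCl = 1 / (1 + 2.138) = 0.3187.

31.9%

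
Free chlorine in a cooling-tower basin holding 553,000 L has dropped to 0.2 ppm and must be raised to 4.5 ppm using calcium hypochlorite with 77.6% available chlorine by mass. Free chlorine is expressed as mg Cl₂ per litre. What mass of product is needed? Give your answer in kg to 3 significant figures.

Chlorine deficit: 4.5 − 0.2 = 4.3 ppm = 4.3 mg/L as Cl₂.
Cl₂ equivalent needed: 4.3 mg/L × 553,000 L = 2,378,000 mg = 2378 g.
Product at 77.6% available chlorine: 2378 / 0.776 = 3064 g.

3.06 kg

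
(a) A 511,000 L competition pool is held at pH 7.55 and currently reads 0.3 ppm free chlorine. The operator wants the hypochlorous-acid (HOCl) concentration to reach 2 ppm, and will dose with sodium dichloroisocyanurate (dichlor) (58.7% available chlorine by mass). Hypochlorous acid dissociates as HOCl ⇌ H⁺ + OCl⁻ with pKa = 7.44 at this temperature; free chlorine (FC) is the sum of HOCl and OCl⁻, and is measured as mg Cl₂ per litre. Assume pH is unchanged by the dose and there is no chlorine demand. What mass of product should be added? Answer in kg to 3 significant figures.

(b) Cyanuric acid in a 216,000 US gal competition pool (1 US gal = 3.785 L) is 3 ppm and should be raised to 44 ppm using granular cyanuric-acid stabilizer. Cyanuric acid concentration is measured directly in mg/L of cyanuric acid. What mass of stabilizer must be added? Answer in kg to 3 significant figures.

(a) [OCl⁻]/[HOCl] = 10^(pH − pKa) = 10^(7.55 − 7.44) = 1.288; fraction as HOCl = 1/(1 + 1.288) = 0.437.
(a) Free chlorine required for 2 ppm HOCl: 2 / 0.437 = 4.576 ppm.
(a) FC to add: 4.576 − 0.3 = 4.276 mg/L as Cl₂.
(a) Cl₂ equivalent: 4.276 mg/L × 511,000 L = 2185 g.
(a) Product at 58.7% available Cl: 2185 / 0.587 = 3723 g.

(b) Volume: 216,000 US gal × 3.785 L/gal = 817,560 L.
(b) CYA to add: (44 − 3) = 41 mg/L × 817,560 L = 33,520 g cyanuric acid.

(a) 3.72 kg; (b) 33.5 kg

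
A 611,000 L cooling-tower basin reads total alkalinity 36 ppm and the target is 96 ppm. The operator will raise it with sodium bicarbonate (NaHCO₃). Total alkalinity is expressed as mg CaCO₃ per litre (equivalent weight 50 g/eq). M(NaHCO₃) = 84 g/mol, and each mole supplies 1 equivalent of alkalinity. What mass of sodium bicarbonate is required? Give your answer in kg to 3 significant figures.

Alkalinity to add: (96 − 36) = 60 mg/L as CaCO₃ × 611,000 L = 36,660 g as CaCO₃.
Equivalents: 36,660 g ÷ 50 g/eq = 733.2 eq.
NaHCO₃ supplies 1 eq per mole → 733.2 mol.
Mass: 733.2 mol × 84 g/mol = 61,590 g.

61.6 kg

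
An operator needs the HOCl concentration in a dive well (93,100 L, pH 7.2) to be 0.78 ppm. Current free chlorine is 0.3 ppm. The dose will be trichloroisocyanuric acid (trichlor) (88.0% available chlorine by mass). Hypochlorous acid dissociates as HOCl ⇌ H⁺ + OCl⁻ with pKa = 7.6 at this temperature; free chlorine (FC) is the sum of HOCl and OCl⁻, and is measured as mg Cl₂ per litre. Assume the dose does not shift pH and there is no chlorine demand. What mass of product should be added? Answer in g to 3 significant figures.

83.6 g

[OCl⁻]/[HOCl] = 10^(pH − pKa) = 10^(7.2 − 7.6) = 0.3981; fraction as HOCl = 1/(1 + 0.3981) = 0.7153.
Free chlorine required for 0.78 ppm HOCl: 0.78 / 0.7153 = 1.091 ppm.
FC to add: 1.091 − 0.3 = 0.7905 mg/L as Cl₂.
Cl₂ equivalent: 0.7905 mg/L × 93,100 L = 73.6 g.
Product at 88.0% available Cl: 73.6 / 0.88 = 83.63 g.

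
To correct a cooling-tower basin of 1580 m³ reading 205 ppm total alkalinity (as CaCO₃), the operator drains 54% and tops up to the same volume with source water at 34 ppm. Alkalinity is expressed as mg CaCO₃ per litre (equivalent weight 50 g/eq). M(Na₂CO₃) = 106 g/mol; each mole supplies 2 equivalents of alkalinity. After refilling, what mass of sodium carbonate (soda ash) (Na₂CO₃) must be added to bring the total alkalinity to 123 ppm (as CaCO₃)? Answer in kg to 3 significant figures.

17.3 kg

Volume: 1580 m³ = 1,580,000 L.
After draining 54% and refilling: 205 × 0.46 + 34 × 0.54 = 112.66 ppm.
Deficit to target: 123 − 112.66 = 10.34 mg/L.
As CaCO₃: 10.34 mg/L × 1,580,000 L = 16,340 g; ÷ 50 g/eq ÷ 2 = 163.4 mol Na₂CO₃.
Mass: 163.4 × 106 = 17,320 g.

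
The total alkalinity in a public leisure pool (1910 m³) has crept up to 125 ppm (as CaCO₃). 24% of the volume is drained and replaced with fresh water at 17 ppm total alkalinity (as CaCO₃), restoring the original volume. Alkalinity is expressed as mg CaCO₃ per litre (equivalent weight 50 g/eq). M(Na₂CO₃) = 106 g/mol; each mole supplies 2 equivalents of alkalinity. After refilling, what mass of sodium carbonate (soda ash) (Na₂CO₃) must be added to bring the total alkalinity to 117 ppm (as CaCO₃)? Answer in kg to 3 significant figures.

36.3 kg

Volume: 1910 m³ = 1,910,000 L.
After draining 24% and refilling: 125 × 0.76 + 17 × 0.24 = 99.08 ppm.
Deficit to target: 117 − 99.08 = 17.92 mg/L.
As CaCO₃: 17.92 mg/L × 1,910,000 L = 34,230 g; ÷ 50 g/eq ÷ 2 = 342.3 mol Na₂CO₃.
Mass: 342.3 × 106 = 36,280 g.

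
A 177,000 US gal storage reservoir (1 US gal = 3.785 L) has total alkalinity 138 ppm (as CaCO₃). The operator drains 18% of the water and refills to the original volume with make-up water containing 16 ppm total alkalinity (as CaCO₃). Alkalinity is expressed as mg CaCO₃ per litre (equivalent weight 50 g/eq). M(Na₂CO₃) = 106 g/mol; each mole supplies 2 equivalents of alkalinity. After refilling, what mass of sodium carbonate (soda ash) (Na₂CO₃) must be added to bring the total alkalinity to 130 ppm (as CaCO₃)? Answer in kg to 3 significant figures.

9.91 kg

Volume: 177,000 US gal × 3.785 L/gal = 669,945 L.
After draining 18% and refilling: 138 × 0.82 + 16 × 0.18 = 116.04 ppm.
Deficit to target: 130 − 116.04 = 13.96 mg/L.
As CaCO₃: 13.96 mg/L × 669,945 L = 9352 g; ÷ 50 g/eq ÷ 2 = 93.52 mol Na₂CO₃.
Mass: 93.52 × 106 = 9914 g.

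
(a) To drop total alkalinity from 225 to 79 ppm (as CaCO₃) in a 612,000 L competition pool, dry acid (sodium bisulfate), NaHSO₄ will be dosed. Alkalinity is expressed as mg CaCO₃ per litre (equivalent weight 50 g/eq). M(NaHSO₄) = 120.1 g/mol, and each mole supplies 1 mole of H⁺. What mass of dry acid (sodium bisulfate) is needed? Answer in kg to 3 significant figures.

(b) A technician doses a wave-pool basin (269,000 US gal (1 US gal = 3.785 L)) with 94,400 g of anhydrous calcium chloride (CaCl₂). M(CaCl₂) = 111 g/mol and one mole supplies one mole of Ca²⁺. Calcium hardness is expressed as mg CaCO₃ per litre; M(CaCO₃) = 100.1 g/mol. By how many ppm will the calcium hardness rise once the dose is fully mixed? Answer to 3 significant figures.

(a) Alkalinity to neutralize: (225 − 79) = 146 mg/L as CaCO₃ × 612,000 L = 89,350 g as CaCO₃.
(a) Equivalents of H⁺ required: 89,350 ÷ 50 g/eq = 1787 eq = 1787 mol NaHSO₄.
(a) Mass of NaHSO₄: 1787 × 120.1 = 214,600 g.

(b) Volume: 269,000 US gal × 3.785 L/gal = 1,018,165 L.
(b) Moles of Ca²⁺: 94,400 g ÷ 111 g/mol = 850.5 mol.
(b) As CaCO₃: 850.5 mol × 100.1 g/mol = 85,130 g.
(b) Rise: 85,130 g / 1,018,165 L × 1000 = 83.61 mg/L.

(a) 215 kg; (b) 83.6 ppm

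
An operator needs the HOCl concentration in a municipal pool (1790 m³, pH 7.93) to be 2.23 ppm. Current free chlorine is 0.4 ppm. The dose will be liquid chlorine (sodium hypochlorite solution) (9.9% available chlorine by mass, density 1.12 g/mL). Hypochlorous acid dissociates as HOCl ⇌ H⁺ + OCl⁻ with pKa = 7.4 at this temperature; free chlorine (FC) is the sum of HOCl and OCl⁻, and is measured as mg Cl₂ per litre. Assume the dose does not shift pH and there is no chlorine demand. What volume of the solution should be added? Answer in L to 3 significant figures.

152 L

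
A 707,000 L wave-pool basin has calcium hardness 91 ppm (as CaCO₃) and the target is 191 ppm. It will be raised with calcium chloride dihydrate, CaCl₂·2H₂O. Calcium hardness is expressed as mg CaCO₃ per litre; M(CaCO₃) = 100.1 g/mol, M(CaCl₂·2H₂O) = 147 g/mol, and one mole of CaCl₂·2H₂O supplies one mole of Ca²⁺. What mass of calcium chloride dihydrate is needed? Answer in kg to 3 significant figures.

104 kg

Hardness to add: (191 − 91) = 100 mg/L as CaCO₃ × 707,000 L = 70,700 g as CaCO₃.
Moles of Ca²⁺ (1 mol Ca²⁺ ≡ 1 mol CaCO₃): 70,700 / 100.1 g/mol = 706.3 mol.
Mass of CaCl₂·2H₂O: 706.3 × 147 = 103,800 g.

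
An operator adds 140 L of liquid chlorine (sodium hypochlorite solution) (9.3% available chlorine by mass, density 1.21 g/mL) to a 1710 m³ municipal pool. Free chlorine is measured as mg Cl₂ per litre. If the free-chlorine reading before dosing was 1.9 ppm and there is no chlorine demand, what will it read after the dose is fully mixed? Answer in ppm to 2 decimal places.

Volume: 1710 m³ = 1,710,000 L.
Mass of solution: 140 L × 1000 mL/L × 1.21 g/mL = 169,400 g.
Available chlorine delivered: 169,400 g × 0.093 = 15,750 g as Cl₂.
Concentration rise: 15,750 g / 1,710,000 L = 9.213 mg/L = 9.21 ppm.
Final FC: 1.9 + 9.21 = 11.11 ppm.

11.11 ppm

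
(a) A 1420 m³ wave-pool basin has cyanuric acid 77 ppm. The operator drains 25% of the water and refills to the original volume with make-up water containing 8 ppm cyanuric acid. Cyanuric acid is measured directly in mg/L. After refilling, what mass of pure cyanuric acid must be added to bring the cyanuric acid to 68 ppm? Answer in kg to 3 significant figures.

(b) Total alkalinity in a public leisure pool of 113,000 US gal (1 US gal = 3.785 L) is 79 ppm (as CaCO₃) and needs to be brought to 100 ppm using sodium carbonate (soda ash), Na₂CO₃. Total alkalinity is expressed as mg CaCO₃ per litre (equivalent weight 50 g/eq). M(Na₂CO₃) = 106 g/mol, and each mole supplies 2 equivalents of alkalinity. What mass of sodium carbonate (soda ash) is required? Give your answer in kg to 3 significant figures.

(a) 11.7 kg; (b) 9.52 kg

(a) Volume: 1420 m³ = 1,420,000 L.
(a) After draining 25% and refilling: 77 × 0.75 + 8 × 0.25 = 59.75 ppm.
(a) Deficit to target: 68 − 59.75 = 8.25 mg/L.
(a) Mass: 8.25 mg/L × 1,420,000 L = 11,720 g cyanuric acid.

(b) Volume: 113,000 US gal × 3.785 L/gal = 427,705 L.
(b) Alkalinity to add: (100 − 79) = 21 mg/L as CaCO₃ × 427,705 L = 8982 g as CaCO₃.
(b) Equivalents: 8982 g ÷ 50 g/eq = 179.6 eq.
(b) Each mole of Na₂CO₃ supplies 2 eq, so 179.6 / 2 = 89.82 mol.
(b) Mass: 89.82 mol × 106 g/mol = 9521 g.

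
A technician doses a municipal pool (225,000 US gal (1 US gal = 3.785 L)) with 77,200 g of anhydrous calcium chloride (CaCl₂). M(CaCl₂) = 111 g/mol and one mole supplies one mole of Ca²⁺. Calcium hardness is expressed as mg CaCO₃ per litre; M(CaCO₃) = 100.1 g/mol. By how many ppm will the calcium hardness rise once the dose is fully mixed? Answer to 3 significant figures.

81.7 ppm

Volume: 225,000 US gal × 3.785 L/gal = 851,625 L.
Moles of Ca²⁺: 77,200 g ÷ 111 g/mol = 695.5 mol.
As CaCO₃: 695.5 mol × 100.1 g/mol = 69,620 g.
Rise: 69,620 g / 851,625 L × 1000 = 81.75 mg/L.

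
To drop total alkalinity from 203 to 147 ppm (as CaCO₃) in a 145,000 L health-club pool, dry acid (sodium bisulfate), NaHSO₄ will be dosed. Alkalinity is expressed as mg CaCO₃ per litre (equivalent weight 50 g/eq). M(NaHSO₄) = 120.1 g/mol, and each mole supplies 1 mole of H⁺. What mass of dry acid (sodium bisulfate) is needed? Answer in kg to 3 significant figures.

Alkalinity to neutralize: (203 − 147) = 56 mg/L as CaCO₃ × 145,000 L = 8120 g as CaCO₃.
Equivalents of H⁺ required: 8120 ÷ 50 g/eq = 162.4 eq = 162.4 mol NaHSO₄.
Mass of NaHSO₄: 162.4 × 120.1 = 19,500 g.

19.5 kg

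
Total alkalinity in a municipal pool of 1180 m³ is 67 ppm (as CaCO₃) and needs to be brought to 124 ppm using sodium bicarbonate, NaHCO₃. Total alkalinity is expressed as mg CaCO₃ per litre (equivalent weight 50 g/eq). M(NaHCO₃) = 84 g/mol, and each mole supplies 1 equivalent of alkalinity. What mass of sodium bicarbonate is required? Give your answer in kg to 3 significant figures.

113 kg

Volume: 1180 m³ = 1,180,000 L.
Alkalinity to add: (124 − 67) = 57 mg/L as CaCO₃ × 1,180,000 L = 67,260 g as CaCO₃.
Equivalents: 67,260 g ÷ 50 g/eq = 1345 eq.
NaHCO₃ supplies 1 eq per mole → 1345 mol.
Mass: 1345 mol × 84 g/mol = 113,000 g.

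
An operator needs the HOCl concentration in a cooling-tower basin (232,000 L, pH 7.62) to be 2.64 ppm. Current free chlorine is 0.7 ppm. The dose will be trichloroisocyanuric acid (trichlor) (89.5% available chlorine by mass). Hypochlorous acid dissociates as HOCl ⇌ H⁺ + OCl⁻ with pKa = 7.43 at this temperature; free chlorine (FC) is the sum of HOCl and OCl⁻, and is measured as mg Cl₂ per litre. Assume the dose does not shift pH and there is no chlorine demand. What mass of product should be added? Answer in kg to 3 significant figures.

1.56 kg

[OCl⁻]/[HOCl] = 10^(pH − pKa) = 10^(7.62 − 7.43) = 1.549; fraction as HOCl = 1/(1 + 1.549) = 0.3923.
Free chlorine required for 2.64 ppm HOCl: 2.64 / 0.3923 = 6.729 ppm.
FC to add: 6.729 − 0.7 = 6.029 mg/L as Cl₂.
Cl₂ equivalent: 6.029 mg/L × 232,000 L = 1399 g.
Product at 89.5% available Cl: 1399 / 0.895 = 1563 g.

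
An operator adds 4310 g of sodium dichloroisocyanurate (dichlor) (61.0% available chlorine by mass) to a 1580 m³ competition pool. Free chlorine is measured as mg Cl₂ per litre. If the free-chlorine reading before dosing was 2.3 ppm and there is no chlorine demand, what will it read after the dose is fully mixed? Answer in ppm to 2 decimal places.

3.96 ppm

Volume: 1580 m³ = 1,580,000 L.
Available chlorine delivered: 4310 g × 0.61 = 2629 g as Cl₂.
Concentration rise: 2629 g / 1,580,000 L = 1.664 mg/L = 1.66 ppm.
Final FC: 2.3 + 1.66 = 3.96 ppm.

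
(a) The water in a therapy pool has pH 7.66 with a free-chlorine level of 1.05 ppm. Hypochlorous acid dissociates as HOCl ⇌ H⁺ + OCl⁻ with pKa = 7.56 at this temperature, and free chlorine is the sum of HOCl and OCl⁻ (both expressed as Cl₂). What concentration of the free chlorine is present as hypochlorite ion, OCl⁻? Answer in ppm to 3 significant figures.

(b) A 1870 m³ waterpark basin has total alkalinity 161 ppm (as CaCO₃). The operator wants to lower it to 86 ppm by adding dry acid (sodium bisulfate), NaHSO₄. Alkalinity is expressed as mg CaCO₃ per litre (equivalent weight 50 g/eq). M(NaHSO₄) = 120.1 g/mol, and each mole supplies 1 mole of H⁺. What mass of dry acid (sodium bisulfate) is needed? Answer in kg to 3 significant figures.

(a) [OCl⁻]/[HOCl] = 10^(pH − pKa) = 10^(7.66 − 7.56) = 10^0.10 = 1.259.
(a) Fraction as HOCl = 1 / (1 + 1.259) = 0.4427.
(a) OCl⁻ = (1 − 0.4427) × 1.05 ppm = 0.5852 ppm.

(b) Volume: 1870 m³ = 1,870,000 L.
(b) Alkalinity to neutralize: (161 − 86) = 75 mg/L as CaCO₃ × 1,870,000 L = 140,200 g as CaCO₃.
(b) Equivalents of H⁺ required: 140,200 ÷ 50 g/eq = 2805 eq = 2805 mol NaHSO₄.
(b) Mass of NaHSO₄: 2805 × 120.1 = 336,900 g.

(a) 0.585 ppm; (b) 337 kg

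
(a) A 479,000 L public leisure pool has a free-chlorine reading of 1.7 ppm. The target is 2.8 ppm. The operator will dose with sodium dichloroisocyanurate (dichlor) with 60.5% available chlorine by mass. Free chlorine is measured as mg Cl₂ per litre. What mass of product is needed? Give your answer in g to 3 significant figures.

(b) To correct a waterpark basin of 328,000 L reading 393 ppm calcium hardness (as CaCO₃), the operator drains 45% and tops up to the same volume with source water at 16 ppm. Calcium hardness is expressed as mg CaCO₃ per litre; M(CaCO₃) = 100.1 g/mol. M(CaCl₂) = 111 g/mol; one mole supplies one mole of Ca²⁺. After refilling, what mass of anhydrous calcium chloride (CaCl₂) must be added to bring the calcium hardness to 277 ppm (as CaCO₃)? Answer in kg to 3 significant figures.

(a) Chlorine deficit: 2.8 − 1.7 = 1.1 ppm = 1.1 mg/L as Cl₂.
(a) Cl₂ equivalent needed: 1.1 mg/L × 479,000 L = 526,900 mg = 526.9 g.
(a) Product at 60.5% available chlorine: 526.9 / 0.605 = 870.9 g.

(b) After draining 45% and refilling: 393 × 0.55 + 16 × 0.45 = 223.35 ppm.
(b) Deficit to target: 277 − 223.35 = 53.65 mg/L.
(b) As CaCO₃: 53.65 mg/L × 328,000 L = 17,600 g; ÷ 100.1 = 175.8 mol Ca²⁺.
(b) Mass: 175.8 × 111 = 19,510 g.

(a) 871 g; (b) 19.5 kg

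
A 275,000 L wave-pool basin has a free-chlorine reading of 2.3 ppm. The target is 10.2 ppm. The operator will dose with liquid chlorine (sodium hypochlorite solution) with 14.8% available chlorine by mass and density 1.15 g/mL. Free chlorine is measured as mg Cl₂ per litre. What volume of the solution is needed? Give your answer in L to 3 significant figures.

12.8 L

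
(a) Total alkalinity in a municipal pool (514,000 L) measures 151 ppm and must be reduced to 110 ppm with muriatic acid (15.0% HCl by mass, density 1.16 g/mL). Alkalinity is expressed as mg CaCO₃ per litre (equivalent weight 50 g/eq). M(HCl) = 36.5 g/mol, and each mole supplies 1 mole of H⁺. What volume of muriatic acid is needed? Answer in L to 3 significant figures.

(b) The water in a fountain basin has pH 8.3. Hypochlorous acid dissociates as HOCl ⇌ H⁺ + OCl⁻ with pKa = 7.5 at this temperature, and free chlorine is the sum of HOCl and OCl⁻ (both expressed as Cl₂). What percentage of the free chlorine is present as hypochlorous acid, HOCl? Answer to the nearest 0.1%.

(a) 88.4 L; (b) 13.7%

(a) Alkalinity to neutralize: (151 − 110) = 41 mg/L as CaCO₃ × 514,000 L = 21,070 g as CaCO₃.
(a) Equivalents of H⁺ required: 21,070 ÷ 50 g/eq = 421.5 eq = 421.5 mol HCl.
(a) Mass of HCl: 421.5 × 36.5 = 15,380 g.
(a) Mass of 15.0% solution: 15,380 / 0.15 = 102,600 g.
(a) Volume: 102,600 g ÷ 1.16 g/mL = 88,410 mL.

(b) [OCl⁻]/[HOCl] = 10^(pH − pKa) = 10^(8.3 − 7.5) = 10^0.80 = 6.31.
(b) Fraction as HOCl = 1 / (1 + 6.31) = 0.1368.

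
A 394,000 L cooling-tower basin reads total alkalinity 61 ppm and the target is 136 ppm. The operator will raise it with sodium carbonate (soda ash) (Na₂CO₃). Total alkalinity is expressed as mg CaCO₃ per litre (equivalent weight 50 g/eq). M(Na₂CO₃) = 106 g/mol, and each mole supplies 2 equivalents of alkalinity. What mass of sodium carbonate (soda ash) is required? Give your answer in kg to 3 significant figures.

31.3 kg

Alkalinity to add: (136 − 61) = 75 mg/L as CaCO₃ × 394,000 L = 29,550 g as CaCO₃.
Equivalents: 29,550 g ÷ 50 g/eq = 591 eq.
Each mole of Na₂CO₃ supplies 2 eq, so 591 / 2 = 295.5 mol.
Mass: 295.5 mol × 106 g/mol = 31,320 g.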